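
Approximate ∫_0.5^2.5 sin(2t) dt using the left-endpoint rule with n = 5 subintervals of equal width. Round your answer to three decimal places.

Δt = (2.5 − 0.5)/5 = 0.4.
Left endpoints: 0.5, 0.9, 1.3, 1.7, 2.1.
f(0.5) ≈ 0.841, f(0.9) ≈ 0.974, f(1.3) ≈ 0.516, f(1.7) ≈ -0.256, f(2.1) ≈ -0.872.
Sum = Δt · [f(0.5) + f(0.9) + f(1.3) + f(1.7) + f(2.1)].
Sum ≈ 0.481.

0.481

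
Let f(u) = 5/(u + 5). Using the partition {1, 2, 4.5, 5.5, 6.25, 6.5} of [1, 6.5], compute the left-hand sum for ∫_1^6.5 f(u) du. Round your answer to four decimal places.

Subinterval widths: 1, 2.5, 1, 0.75, 0.25.
Left endpoints: 1, 2, 4.5, 5.5, 6.25.
f(1) = 5/6, f(2) = 5/7, f(4.5) = 10/19, f(5.5) = 10/21, f(6.25) = 4/9.
Sum = Σ Δu_i · f(u_i).
Sum ≈ 3.6136.

3.6136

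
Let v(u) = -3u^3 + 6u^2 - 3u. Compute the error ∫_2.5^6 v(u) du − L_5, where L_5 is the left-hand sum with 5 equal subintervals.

Exact integral: ∫_2.5^6 v(u) du = -586.578125.
L_5 = -444.2025.
Error = -586.578125 − (-444.2025) = -142.375625.

-142.375625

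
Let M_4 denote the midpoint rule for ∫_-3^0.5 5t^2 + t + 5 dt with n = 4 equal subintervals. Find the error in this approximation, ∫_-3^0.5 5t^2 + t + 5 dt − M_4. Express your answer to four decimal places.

1.1165

Exact integral: ∫_-3^0.5 f(t) dt ≈ 58.333333.
M_4 ≈ 57.216797.
Error ≈ 58.333333 − 57.216797 ≈ 1.1165.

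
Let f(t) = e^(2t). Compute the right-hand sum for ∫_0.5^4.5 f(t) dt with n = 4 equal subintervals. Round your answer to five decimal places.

Δt = (4.5 − 0.5)/4 = 1.
Right endpoints: 1.5, 2.5, 3.5, 4.5.
f(1.5) ≈ 20.08554, f(2.5) ≈ 148.41316, f(3.5) ≈ 1096.63316, f(4.5) ≈ 8103.08393.
Sum = Δt · [f(1.5) + f(2.5) + f(3.5) + f(4.5)].
Sum ≈ 9368.21578.

9368.21578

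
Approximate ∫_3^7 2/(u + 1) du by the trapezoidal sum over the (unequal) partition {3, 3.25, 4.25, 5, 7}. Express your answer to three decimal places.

1.398

Subinterval widths: 0.25, 1, 0.75, 2.
f(3) = 0.5, f(3.25) = 8/17, f(4.25) = 8/21, f(5) = 1/3, f(7) = 0.25.
On each subinterval the trapezoid contributes (Δu_i/2)·[f(u_{i-1}) + f(u_i)].
Sum ≈ 1.398.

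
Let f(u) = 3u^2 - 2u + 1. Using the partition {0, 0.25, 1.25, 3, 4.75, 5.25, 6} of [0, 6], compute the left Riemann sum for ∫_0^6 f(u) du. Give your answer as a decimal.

Subinterval widths: 0.25, 1, 1.75, 1.75, 0.5, 0.75.
Left endpoints: 0, 0.25, 1.25, 3, 4.75, 5.25.
f(0) = 1, f(0.25) = 0.6875, f(1.25) = 3.1875, f(3) = 22, f(4.75) = 59.1875, f(5.25) = 73.1875.
Sum = Σ Δu_i · f(u_i).
Sum = 129.5.

129.5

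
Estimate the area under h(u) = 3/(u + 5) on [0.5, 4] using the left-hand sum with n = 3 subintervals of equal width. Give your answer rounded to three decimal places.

Δu = (4 − 0.5)/3 = 7/6.
Left endpoints: 0.5, 5/3, 17/6.
h(0.5) = 6/11, h(5/3) = 0.45, h(17/6) = 18/47.
Sum = Δu · [h(0.5) + h(5/3) + h(17/6)].
Sum ≈ 1.608.

1.608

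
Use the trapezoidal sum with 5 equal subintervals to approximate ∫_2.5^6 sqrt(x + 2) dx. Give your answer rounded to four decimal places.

8.7186

Δx = (6 − 2.5)/5 = 0.7.
f(2.5) ≈ 2.1213, f(3.2) ≈ 2.2804, f(3.9) ≈ 2.4290, f(4.6) ≈ 2.5690, f(5.3) ≈ 2.7019, f(6) ≈ 2.8284.
T_5 = (Δx/2)·[f(x_0) + 2f(x_1) + ... + 2f(x_{4}) + f(x_5)].
Sum ≈ 8.7186.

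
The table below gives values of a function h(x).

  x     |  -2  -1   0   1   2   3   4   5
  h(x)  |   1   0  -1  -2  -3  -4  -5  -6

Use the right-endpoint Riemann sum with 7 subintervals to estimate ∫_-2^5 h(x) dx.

Δx = 1.
Sum = 1·[0 + (-1) + (-2) + (-3) + (-4) + (-5) + (-6)] = -21.

-21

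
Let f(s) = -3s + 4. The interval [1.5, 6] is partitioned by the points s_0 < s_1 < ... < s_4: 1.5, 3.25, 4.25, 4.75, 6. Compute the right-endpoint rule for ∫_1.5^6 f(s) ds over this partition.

-41.4375

Subinterval widths: 1.75, 1, 0.5, 1.25.
Right endpoints: 3.25, 4.25, 4.75, 6.
f(3.25) = -5.75, f(4.25) = -8.75, f(4.75) = -10.25, f(6) = -14.
Sum = Σ Δs_i · f(s_i).
Sum = -41.4375.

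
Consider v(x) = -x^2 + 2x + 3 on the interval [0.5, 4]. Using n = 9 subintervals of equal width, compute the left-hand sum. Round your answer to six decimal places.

Δx = (4 − 0.5)/9 = 7/18.
Left endpoints: 0.5, 8/9, 23/18, 5/3, 37/18, 22/9, 17/6, 29/9, 65/18.
v(0.5) = 3.75, v(8/9) = 323/81, v(23/18) = 1271/324, v(5/3) = 32/9, v(37/18) = 935/324, v(22/9) = 155/81, v(17/6) = 23/36, v(29/9) = -76/81, v(65/18) = -913/324.
Sum = Δx · [v(0.5) + v(8/9) + v(23/18) + ...].
Sum ≈ 6.571502.

6.571502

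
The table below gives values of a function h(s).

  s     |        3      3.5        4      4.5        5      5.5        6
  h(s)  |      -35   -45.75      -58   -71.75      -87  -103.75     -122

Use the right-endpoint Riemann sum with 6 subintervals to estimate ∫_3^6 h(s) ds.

Δs = 0.5.
Sum = 0.5·[(-45.75) + (-58) + (-71.75) + (-87) + (-103.75) + (-122)] = -244.125.

-244.125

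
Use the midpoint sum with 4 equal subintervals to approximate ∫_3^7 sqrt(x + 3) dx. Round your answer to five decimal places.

11.28581

Δx = (7 − 3)/4 = 1.
Midpoints: 3.5, 4.5, 5.5, 6.5.
f(3.5) ≈ 2.54951, f(4.5) ≈ 2.73861, f(5.5) ≈ 2.91548, f(6.5) ≈ 3.08221.
Sum = Δx · [f(3.5) + f(4.5) + f(5.5) + f(6.5)].
Sum ≈ 11.28581.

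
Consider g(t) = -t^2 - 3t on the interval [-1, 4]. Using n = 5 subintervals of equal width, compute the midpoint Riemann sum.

-43.75

Δt = (4 − (-1))/5 = 1.
Midpoints: -0.5, 0.5, 1.5, 2.5, 3.5.
g(-0.5) = 1.25, g(0.5) = -1.75, g(1.5) = -6.75, g(2.5) = -13.75, g(3.5) = -22.75.
Sum = Δt · [g(-0.5) + g(0.5) + g(1.5) + g(2.5) + g(3.5)].
Sum = -43.75.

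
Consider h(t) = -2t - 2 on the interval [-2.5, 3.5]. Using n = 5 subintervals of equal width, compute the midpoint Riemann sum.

Δt = (3.5 − (-2.5))/5 = 1.2.
Midpoints: -1.9, -0.7, 0.5, 1.7, 2.9.
h(-1.9) = 1.8, h(-0.7) = -0.6, h(0.5) = -3, h(1.7) = -5.4, h(2.9) = -7.8.
Sum = Δt · [h(-1.9) + h(-0.7) + h(0.5) + h(1.7) + h(2.9)].
Sum = -18.

-18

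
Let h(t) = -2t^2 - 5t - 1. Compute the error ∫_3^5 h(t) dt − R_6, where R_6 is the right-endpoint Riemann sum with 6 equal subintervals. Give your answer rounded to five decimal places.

7.07407

Exact integral: ∫_3^5 h(t) dt ≈ -107.3333333.
R_6 ≈ -114.4074074.
Error ≈ -107.3333333 − (-114.4074074) ≈ 7.07407.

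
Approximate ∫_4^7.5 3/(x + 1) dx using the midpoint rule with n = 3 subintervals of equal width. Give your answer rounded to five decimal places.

1.58749

Δx = (7.5 − 4)/3 = 7/6.
Midpoints: 55/12, 5.75, 83/12.
f(55/12) = 36/67, f(5.75) = 4/9, f(83/12) = 36/95.
Sum = Δx · [f(55/12) + f(5.75) + f(83/12)].
Sum ≈ 1.58749.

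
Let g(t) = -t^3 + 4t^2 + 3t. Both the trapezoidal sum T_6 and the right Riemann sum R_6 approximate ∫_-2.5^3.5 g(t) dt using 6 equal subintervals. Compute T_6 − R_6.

T_6 = 61.75.
R_6 = 53.5.
T_6 − R_6 = 8.25.

8.25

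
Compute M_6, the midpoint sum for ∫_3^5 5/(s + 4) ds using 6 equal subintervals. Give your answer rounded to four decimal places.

Δs = (5 − 3)/6 = 1/3.
Midpoints: 19/6, 3.5, 23/6, 25/6, 4.5, 29/6.
f(19/6) = 30/43, f(3.5) = 2/3, f(23/6) = 30/47, f(25/6) = 30/49, f(4.5) = 10/17, f(29/6) = 30/53.
Sum = Δs · [f(19/6) + f(3.5) + f(23/6) + ...].
Sum ≈ 1.2564.

1.2564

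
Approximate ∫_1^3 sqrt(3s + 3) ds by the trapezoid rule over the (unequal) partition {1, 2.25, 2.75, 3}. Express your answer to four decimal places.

Subinterval widths: 1.25, 0.5, 0.25.
f(1) ≈ 2.4495, f(2.25) ≈ 3.1225, f(2.75) ≈ 3.3541, f(3) ≈ 3.4641.
On each subinterval the trapezoid contributes (Δs_i/2)·[f(s_{i-1}) + f(s_i)].
Sum ≈ 5.9539.

5.9539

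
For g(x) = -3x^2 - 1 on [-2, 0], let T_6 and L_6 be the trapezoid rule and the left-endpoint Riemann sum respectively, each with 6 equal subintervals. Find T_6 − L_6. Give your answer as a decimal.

T_6 ≈ -10.111111.
L_6 ≈ -12.111111.
T_6 − L_6 = 2.

2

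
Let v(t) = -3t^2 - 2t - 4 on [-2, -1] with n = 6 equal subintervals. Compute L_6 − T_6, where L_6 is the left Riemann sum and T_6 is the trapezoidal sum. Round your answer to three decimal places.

L_6 ≈ -8.59722.
T_6 ≈ -8.01389.
L_6 − T_6 ≈ -0.583.

-0.583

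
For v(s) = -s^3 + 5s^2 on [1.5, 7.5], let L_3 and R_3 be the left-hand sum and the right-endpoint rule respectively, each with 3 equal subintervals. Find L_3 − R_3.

L_3 = 22.25.
R_3 = -274.75.
L_3 − R_3 = 297.

297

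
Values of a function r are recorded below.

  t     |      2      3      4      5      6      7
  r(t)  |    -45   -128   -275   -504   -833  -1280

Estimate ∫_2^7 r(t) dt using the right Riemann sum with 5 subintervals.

-3020

Δt = 1.
Sum = 1·[(-128) + (-275) + (-504) + (-833) + (-1280)] = -3020.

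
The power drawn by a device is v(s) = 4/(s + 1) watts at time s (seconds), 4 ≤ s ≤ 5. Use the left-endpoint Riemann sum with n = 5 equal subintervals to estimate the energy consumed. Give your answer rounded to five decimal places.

Δs = (5 − 4)/5 = 0.2.
Left endpoints: 4, 4.2, 4.4, 4.6, 4.8.
v(4) = 0.8, v(4.2) = 10/13, v(4.4) = 20/27, v(4.6) = 5/7, v(4.8) = 20/29.
Sum = Δs · [v(4) + v(4.2) + v(4.4) + v(4.6) + v(4.8)].
Sum ≈ 0.74278.

0.74278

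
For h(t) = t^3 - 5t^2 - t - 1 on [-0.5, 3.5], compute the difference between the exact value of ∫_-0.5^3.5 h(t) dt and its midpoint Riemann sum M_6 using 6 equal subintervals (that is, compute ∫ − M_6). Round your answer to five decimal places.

Exact integral: ∫_-0.5^3.5 h(t) dt ≈ -44.1666667.
M_6 ≈ -44.0925926.
Error ≈ -44.1666667 − (-44.0925926) ≈ -0.07407.

-0.07407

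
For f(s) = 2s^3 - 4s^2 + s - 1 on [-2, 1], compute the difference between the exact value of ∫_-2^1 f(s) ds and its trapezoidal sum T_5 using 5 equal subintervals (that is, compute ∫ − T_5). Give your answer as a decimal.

1.26

Exact integral: ∫_-2^1 f(s) ds = -24.
T_5 = -25.26.
Error = -24 − (-25.26) = 1.26.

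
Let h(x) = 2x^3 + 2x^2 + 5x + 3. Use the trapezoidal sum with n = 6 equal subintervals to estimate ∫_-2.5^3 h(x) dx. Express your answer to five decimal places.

75.45631

Δx = (3 − (-2.5))/6 = 11/12.
h(-2.5) = -28.25, h(-19/12) = -6775/864, h(-2/3) = -1/27, h(0.25) = 4.40625, h(7/6) = 1591/108, h(25/12) = 34717/864, h(3) = 90.
T_6 = (Δx/2)·[h(x_0) + 2h(x_1) + ... + 2h(x_{5}) + h(x_6)].
Sum ≈ 75.45631.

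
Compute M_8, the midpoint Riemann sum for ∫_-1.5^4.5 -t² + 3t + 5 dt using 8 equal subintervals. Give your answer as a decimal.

25.78125

Δt = (4.5 − (-1.5))/8 = 0.75.
Midpoints: -1.125, -0.375, 0.375, 1.125, 1.875, 2.625, 3.375, 4.125.
f(-1.125) = 0.359375, f(-0.375) = 3.734375, f(0.375) = 5.984375, f(1.125) = 7.109375, f(1.875) = 7.109375, f(2.625) = 5.984375, f(3.375) = 3.734375, f(4.125) = 0.359375.
Sum = Δt · [f(-1.125) + f(-0.375) + f(0.375) + ...].
Sum = 25.78125.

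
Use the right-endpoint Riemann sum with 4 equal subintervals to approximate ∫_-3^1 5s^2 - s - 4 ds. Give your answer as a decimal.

16

Δs = (1 − (-3))/4 = 1.
Right endpoints: -2, -1, 0, 1.
f(-2) = 18, f(-1) = 2, f(0) = -4, f(1) = 0.
Sum = Δs · [f(-2) + f(-1) + f(0) + f(1)].
Sum = 16.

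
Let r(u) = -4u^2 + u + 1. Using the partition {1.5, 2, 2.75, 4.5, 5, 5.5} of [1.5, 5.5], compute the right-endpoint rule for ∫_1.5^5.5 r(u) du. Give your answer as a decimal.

-262.75

Subinterval widths: 0.5, 0.75, 1.75, 0.5, 0.5.
Right endpoints: 2, 2.75, 4.5, 5, 5.5.
r(2) = -13, r(2.75) = -26.5, r(4.5) = -75.5, r(5) = -94, r(5.5) = -114.5.
Sum = Σ Δu_i · r(u_i).
Sum = -262.75.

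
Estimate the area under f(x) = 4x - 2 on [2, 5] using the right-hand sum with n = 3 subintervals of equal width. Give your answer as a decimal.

42

Δx = (5 − 2)/3 = 1.
Right endpoints: 3, 4, 5.
f(3) = 10, f(4) = 14, f(5) = 18.
Sum = Δx · [f(3) + f(4) + f(5)].
Sum = 42.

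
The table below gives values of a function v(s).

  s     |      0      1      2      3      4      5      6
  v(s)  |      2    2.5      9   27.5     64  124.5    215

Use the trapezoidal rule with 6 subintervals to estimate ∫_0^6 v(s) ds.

Δs = 1.
T_6 = (1/2)·[2 + 2·2.5 + 2·9 + 2·27.5 + 2·64 + 2·124.5 + 215] = 336.

336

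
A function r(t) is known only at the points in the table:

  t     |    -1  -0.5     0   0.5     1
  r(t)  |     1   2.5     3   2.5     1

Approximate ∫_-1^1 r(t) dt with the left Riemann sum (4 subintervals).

Δt = 0.5.
Sum = 0.5·[1 + 2.5 + 3 + 2.5] = 4.5.

4.5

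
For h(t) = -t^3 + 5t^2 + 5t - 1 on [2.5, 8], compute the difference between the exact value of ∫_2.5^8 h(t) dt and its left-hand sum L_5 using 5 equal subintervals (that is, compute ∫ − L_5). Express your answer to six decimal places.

-87.145208

Exact integral: ∫_2.5^8 h(t) dt ≈ -48.06770833.
L_5 = 39.0775.
Error ≈ -48.06770833 − 39.0775 ≈ -87.145208.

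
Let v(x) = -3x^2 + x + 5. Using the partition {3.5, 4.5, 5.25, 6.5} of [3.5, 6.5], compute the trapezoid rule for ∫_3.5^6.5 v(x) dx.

Subinterval widths: 1, 0.75, 1.25.
v(3.5) = -28.25, v(4.5) = -51.25, v(5.25) = -72.4375, v(6.5) = -115.25.
On each subinterval the trapezoid contributes (Δx_i/2)·[v(x_{i-1}) + v(x_i)].
Sum = -203.4375.

-203.4375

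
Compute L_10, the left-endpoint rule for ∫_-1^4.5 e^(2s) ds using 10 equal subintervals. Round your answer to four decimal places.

Δs = (4.5 − (-1))/10 = 0.55.
Left endpoints: -1, -0.45, 0.1, 0.65, 1.2, 1.75, 2.3, 2.85, 3.4, 3.95.
f(-1) ≈ 0.1353, f(-0.45) ≈ 0.4066, f(0.1) ≈ 1.2214, f(0.65) ≈ 3.6693, f(1.2) ≈ 11.0232, f(1.75) ≈ 33.1155, f(2.3) ≈ 99.4843, f(2.85) ≈ 298.8674, f(3.4) ≈ 897.8473, f(3.95) ≈ 2697.2823.
Sum = Δs · [f(-1) + f(-0.45) + f(0.1) + ...].
Sum ≈ 2223.6789.

2223.6789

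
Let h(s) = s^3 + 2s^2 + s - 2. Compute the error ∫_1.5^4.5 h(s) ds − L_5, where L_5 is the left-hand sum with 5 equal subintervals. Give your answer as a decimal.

Exact integral: ∫_1.5^4.5 h(s) ds = 162.75.
L_5 = 126.705.
Error = 162.75 − 126.705 = 36.045.

36.045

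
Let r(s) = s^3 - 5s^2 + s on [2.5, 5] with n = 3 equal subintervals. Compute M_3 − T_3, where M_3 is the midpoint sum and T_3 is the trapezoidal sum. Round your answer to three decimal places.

-2.713

M_3 ≈ -27.33652.
T_3 ≈ -24.62384.
M_3 − T_3 ≈ -2.713.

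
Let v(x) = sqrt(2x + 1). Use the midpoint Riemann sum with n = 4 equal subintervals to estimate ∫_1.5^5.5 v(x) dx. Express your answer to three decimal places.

11.198

Δx = (5.5 − 1.5)/4 = 1.
Midpoints: 2, 3, 4, 5.
v(2) ≈ 2.236, v(3) ≈ 2.646, v(4) ≈ 3.000, v(5) ≈ 3.317.
Sum = Δx · [v(2) + v(3) + v(4) + v(5)].
Sum ≈ 11.198.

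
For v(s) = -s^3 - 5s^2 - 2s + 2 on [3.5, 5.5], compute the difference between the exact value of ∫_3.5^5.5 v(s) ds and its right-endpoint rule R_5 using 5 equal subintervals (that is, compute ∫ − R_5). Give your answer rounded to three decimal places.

Exact integral: ∫_3.5^5.5 v(s) ds ≈ -411.08333.
R_5 = -455.57.
Error ≈ -411.08333 − (-455.57) ≈ 44.487.

44.487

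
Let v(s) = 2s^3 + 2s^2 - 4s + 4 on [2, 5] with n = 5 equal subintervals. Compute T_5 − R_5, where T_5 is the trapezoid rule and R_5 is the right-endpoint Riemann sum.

T_5 = 356.64.
R_5 = 435.84.
T_5 − R_5 = -79.2.

-79.2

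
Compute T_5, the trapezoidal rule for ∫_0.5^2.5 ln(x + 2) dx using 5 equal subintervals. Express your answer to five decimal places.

2.47525

Δx = (2.5 − 0.5)/5 = 0.4.
f(0.5) ≈ 0.91629, f(0.9) ≈ 1.06471, f(1.3) ≈ 1.19392, f(1.7) ≈ 1.30833, f(2.1) ≈ 1.41099, f(2.5) ≈ 1.50408.
T_5 = (Δx/2)·[f(x_0) + 2f(x_1) + ... + 2f(x_{4}) + f(x_5)].
Sum ≈ 2.47525.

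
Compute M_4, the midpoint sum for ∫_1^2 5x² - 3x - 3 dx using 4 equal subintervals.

4.140625

Δx = (2 − 1)/4 = 0.25.
Midpoints: 1.125, 1.375, 1.625, 1.875.
f(1.125) = -0.046875, f(1.375) = 2.328125, f(1.625) = 5.328125, f(1.875) = 8.953125.
Sum = Δx · [f(1.125) + f(1.375) + f(1.625) + f(1.875)].
Sum = 4.140625.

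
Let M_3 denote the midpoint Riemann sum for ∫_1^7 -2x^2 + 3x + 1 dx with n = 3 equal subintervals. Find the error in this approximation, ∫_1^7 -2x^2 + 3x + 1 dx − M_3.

-4

Exact integral: ∫_1^7 f(x) dx = -150.
M_3 = -146.
Error = -150 − (-146) = -4.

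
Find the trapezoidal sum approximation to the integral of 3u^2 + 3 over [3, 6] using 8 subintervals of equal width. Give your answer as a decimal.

198.2109375

Δu = (6 − 3)/8 = 0.375.
f(3) = 30, f(3.375) = 37.171875, f(3.75) = 45.1875, f(4.125) = 54.046875, f(4.5) = 63.75, f(4.875) = 74.296875, f(5.25) = 85.6875, f(5.625) = 97.921875, f(6) = 111.
T_8 = (Δu/2)·[f(u_0) + 2f(u_1) + ... + 2f(u_{7}) + f(u_8)].
Sum = 198.2109375.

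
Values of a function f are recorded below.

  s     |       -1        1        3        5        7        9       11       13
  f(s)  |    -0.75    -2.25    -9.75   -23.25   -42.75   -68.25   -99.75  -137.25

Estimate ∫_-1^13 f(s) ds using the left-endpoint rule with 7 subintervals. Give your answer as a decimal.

-493.5

Δs = 2.
Sum = 2·[(-0.75) + (-2.25) + (-9.75) + (-23.25) + (-42.75) + (-68.25) + (-99.75)] = -493.5.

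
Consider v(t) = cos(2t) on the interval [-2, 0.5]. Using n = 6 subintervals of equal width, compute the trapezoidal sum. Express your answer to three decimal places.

0.040

Δt = (0.5 − (-2))/6 = 5/12.
v(-2) ≈ -0.654, v(-19/12) ≈ -1.000, v(-7/6) ≈ -0.691, v(-0.75) ≈ 0.071, v(-1/3) ≈ 0.786, v(1/12) ≈ 0.986, v(0.5) ≈ 0.540.
T_6 = (Δt/2)·[v(t_0) + 2v(t_1) + ... + 2v(t_{5}) + v(t_6)].
Sum ≈ 0.040.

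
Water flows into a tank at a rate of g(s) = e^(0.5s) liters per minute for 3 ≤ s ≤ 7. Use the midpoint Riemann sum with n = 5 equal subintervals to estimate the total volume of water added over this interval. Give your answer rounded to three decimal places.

56.888

Δs = (7 − 3)/5 = 0.8.
Midpoints: 3.4, 4.2, 5, 5.8, 6.6.
g(3.4) ≈ 5.474, g(4.2) ≈ 8.166, g(5) ≈ 12.182, g(5.8) ≈ 18.174, g(6.6) ≈ 27.113.
Sum = Δs · [g(3.4) + g(4.2) + g(5) + g(5.8) + g(6.6)].
Sum ≈ 56.888.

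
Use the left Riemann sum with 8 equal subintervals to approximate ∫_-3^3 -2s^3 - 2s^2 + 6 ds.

39.375

Δs = (3 − (-3))/8 = 0.75.
Left endpoints: -3, -2.25, -1.5, -0.75, 0, 0.75, 1.5, 2.25.
f(-3) = 42, f(-2.25) = 18.65625, f(-1.5) = 8.25, f(-0.75) = 5.71875, f(0) = 6, f(0.75) = 4.03125, f(1.5) = -5.25, f(2.25) = -26.90625.
Sum = Δs · [f(-3) + f(-2.25) + f(-1.5) + ...].
Sum = 39.375.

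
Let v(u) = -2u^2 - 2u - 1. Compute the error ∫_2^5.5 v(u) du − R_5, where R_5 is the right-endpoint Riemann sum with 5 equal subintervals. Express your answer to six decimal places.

21.396667

Exact integral: ∫_2^5.5 v(u) du ≈ -135.33333333.
R_5 = -156.73.
Error ≈ -135.33333333 − (-156.73) ≈ 21.396667.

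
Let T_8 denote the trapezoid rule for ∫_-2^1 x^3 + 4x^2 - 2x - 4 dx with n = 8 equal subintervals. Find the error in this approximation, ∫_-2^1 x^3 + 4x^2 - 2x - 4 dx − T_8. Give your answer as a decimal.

-0.17578125

Exact integral: ∫_-2^1 f(x) dx = -0.75.
T_8 = -0.57421875.
Error = -0.75 − (-0.57421875) = -0.17578125.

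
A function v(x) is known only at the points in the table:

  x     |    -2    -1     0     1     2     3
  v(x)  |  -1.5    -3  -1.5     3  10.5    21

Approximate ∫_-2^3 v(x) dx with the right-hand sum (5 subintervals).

Δx = 1.
Sum = 1·[(-3) + (-1.5) + 3 + 10.5 + 21] = 30.

30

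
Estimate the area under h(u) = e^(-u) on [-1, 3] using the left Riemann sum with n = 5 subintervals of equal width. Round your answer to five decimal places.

3.87672

Δu = (3 − (-1))/5 = 0.8.
Left endpoints: -1, -0.2, 0.6, 1.4, 2.2.
h(-1) ≈ 2.71828, h(-0.2) ≈ 1.22140, h(0.6) ≈ 0.54881, h(1.4) ≈ 0.24660, h(2.2) ≈ 0.11080.
Sum = Δu · [h(-1) + h(-0.2) + h(0.6) + h(1.4) + h(2.2)].
Sum ≈ 3.87672.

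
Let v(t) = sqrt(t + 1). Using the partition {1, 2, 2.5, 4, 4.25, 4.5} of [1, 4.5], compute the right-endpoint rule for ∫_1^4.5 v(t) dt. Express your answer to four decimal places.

Subinterval widths: 1, 0.5, 1.5, 0.25, 0.25.
Right endpoints: 2, 2.5, 4, 4.25, 4.5.
v(2) ≈ 1.7321, v(2.5) ≈ 1.8708, v(4) ≈ 2.2361, v(4.25) ≈ 2.2913, v(4.5) ≈ 2.3452.
Sum = Σ Δt_i · v(t_i).
Sum ≈ 7.1807.

7.1807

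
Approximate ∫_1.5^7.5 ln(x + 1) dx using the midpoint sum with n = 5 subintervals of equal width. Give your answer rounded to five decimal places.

Δx = (7.5 − 1.5)/5 = 1.2.
Midpoints: 2.1, 3.3, 4.5, 5.7, 6.9.
f(2.1) ≈ 1.13140, f(3.3) ≈ 1.45862, f(4.5) ≈ 1.70475, f(5.7) ≈ 1.90211, f(6.9) ≈ 2.06686.
Sum = Δx · [f(2.1) + f(3.3) + f(4.5) + f(5.7) + f(6.9)].
Sum ≈ 9.91648.

9.91648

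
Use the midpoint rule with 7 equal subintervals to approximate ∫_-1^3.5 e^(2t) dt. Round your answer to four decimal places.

512.2314

Δt = (3.5 − (-1))/7 = 9/14.
Midpoints: -19/28, -1/28, 17/28, 1.25, 53/28, 71/28, 89/28.
f(-19/28) ≈ 0.2574, f(-1/28) ≈ 0.9311, f(17/28) ≈ 3.3679, f(1.25) ≈ 12.1825, f(53/28) ≈ 44.0671, f(71/28) ≈ 159.4019, f(89/28) ≈ 576.5966.
Sum = Δt · [f(-19/28) + f(-1/28) + f(17/28) + ...].
Sum ≈ 512.2314.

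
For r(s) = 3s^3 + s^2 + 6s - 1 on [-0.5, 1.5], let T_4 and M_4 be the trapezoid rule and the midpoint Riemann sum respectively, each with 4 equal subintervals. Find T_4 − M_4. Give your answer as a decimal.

0.6875

T_4 = 9.375.
M_4 = 8.6875.
T_4 − M_4 = 0.6875.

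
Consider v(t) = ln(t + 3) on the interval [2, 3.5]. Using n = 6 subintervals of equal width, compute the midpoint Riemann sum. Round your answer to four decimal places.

Δt = (3.5 − 2)/6 = 0.25.
Midpoints: 2.125, 2.375, 2.625, 2.875, 3.125, 3.375.
v(2.125) ≈ 1.6341, v(2.375) ≈ 1.6818, v(2.625) ≈ 1.7272, v(2.875) ≈ 1.7707, v(3.125) ≈ 1.8124, v(3.375) ≈ 1.8524.
Sum = Δt · [v(2.125) + v(2.375) + v(2.625) + ...].
Sum ≈ 2.6196.

2.6196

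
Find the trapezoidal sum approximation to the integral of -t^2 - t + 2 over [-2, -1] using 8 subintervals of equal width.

Δt = (-1 − (-2))/8 = 0.125.
f(-2) = 0, f(-1.875) = 0.359375, f(-1.75) = 0.6875, f(-1.625) = 0.984375, f(-1.5) = 1.25, f(-1.375) = 1.484375, f(-1.25) = 1.6875, f(-1.125) = 1.859375, f(-1) = 2.
T_8 = (Δt/2)·[f(t_0) + 2f(t_1) + ... + 2f(t_{7}) + f(t_8)].
Sum = 1.1640625.

1.1640625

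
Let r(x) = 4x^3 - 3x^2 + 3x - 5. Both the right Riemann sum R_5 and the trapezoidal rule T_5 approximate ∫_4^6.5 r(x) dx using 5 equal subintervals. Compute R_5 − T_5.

192.8125

R_5 = 1544.375.
T_5 = 1351.5625.
R_5 − T_5 = 192.8125.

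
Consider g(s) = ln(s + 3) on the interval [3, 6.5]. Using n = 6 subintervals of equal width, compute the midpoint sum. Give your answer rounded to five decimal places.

Δs = (6.5 − 3)/6 = 7/12.
Midpoints: 79/24, 3.875, 107/24, 121/24, 5.625, 149/24.
g(79/24) ≈ 1.83923, g(3.875) ≈ 1.92789, g(107/24) ≈ 2.00933, g(121/24) ≈ 2.08464, g(5.625) ≈ 2.15466, g(149/24) ≈ 2.22011.
Sum = Δs · [g(79/24) + g(3.875) + g(107/24) + ...].
Sum ≈ 7.13758.

7.13758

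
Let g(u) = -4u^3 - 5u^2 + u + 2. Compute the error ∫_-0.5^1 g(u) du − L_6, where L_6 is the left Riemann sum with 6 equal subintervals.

Exact integral: ∫_-0.5^1 g(u) du = 0.5625.
L_6 = 1.28125.
Error = 0.5625 − 1.28125 = -0.71875.

-0.71875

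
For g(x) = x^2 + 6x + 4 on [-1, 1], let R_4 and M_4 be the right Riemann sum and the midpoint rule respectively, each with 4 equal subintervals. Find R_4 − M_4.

R_4 = 11.75.
M_4 = 8.625.
R_4 − M_4 = 3.125.

3.125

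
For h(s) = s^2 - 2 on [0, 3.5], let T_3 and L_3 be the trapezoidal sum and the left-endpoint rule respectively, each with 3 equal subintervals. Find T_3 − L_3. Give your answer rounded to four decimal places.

7.1458

T_3 ≈ 8.085648.
L_3 ≈ 0.939815.
T_3 − L_3 ≈ 7.1458.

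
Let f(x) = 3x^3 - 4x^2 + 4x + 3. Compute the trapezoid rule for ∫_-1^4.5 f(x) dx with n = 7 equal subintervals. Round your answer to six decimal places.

Δx = (4.5 − (-1))/7 = 11/14.
f(-1) = -8, f(-3/14) = 5295/2744, f(4/7) = 1557/343, f(19/14) = 23489/2744, f(15/7) = 7794/343, f(41/14) = 153003/2744, f(26/7) = 39925/343, f(4.5) = 213.375.
T_7 = (Δx/2)·[f(x_0) + 2f(x_1) + ... + 2f(x_{6}) + f(x_7)].
Sum ≈ 245.612883.

245.612883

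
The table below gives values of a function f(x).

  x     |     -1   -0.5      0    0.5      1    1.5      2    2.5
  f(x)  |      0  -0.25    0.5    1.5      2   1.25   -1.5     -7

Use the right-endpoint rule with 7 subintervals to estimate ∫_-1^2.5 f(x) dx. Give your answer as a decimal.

-1.75

Δx = 0.5.
Sum = 0.5·[(-0.25) + 0.5 + 1.5 + 2 + 1.25 + (-1.5) + (-7)] = -1.75.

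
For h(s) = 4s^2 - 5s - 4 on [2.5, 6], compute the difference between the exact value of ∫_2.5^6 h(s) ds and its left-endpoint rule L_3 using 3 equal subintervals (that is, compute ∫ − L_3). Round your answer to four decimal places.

Exact integral: ∫_2.5^6 h(s) ds ≈ 178.791667.
L_3 ≈ 122.759259.
Error ≈ 178.791667 − 122.759259 ≈ 56.0324.

56.0324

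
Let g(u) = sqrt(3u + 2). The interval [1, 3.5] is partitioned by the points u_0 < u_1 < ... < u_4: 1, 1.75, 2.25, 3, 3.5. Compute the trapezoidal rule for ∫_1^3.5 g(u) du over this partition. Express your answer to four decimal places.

Subinterval widths: 0.75, 0.5, 0.75, 0.5.
g(1) ≈ 2.2361, g(1.75) ≈ 2.6926, g(2.25) ≈ 2.9580, g(3) ≈ 3.3166, g(3.5) ≈ 3.5355.
On each subinterval the trapezoid contributes (Δu_i/2)·[g(u_{i-1}) + g(u_i)].
Sum ≈ 7.3269.

7.3269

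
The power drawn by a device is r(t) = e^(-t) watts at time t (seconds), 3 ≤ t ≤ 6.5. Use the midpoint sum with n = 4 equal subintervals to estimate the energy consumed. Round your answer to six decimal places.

0.046777

Δt = (6.5 − 3)/4 = 0.875.
Midpoints: 3.4375, 4.3125, 5.1875, 6.0625.
r(3.4375) ≈ 0.032145, r(4.3125) ≈ 0.013400, r(5.1875) ≈ 0.005586, r(6.0625) ≈ 0.002329.
Sum = Δt · [r(3.4375) + r(4.3125) + r(5.1875) + r(6.0625)].
Sum ≈ 0.046777.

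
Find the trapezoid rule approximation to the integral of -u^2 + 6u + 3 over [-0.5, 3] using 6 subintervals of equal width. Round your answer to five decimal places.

Δu = (3 − (-0.5))/6 = 7/12.
f(-0.5) = -0.25, f(1/12) = 503/144, f(2/3) = 59/9, f(1.25) = 8.9375, f(11/6) = 383/36, f(29/12) = 1679/144, f(3) = 12.
T_6 = (Δu/2)·[f(u_0) + 2f(u_1) + ... + 2f(u_{5}) + f(u_6)].
Sum ≈ 27.50984.

27.50984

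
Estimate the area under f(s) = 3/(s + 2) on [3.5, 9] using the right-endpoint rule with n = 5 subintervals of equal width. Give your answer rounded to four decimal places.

1.9369

Δs = (9 − 3.5)/5 = 1.1.
Right endpoints: 4.6, 5.7, 6.8, 7.9, 9.
f(4.6) = 5/11, f(5.7) = 30/77, f(6.8) = 15/44, f(7.9) = 10/33, f(9) = 3/11.
Sum = Δs · [f(4.6) + f(5.7) + f(6.8) + f(7.9) + f(9)].
Sum ≈ 1.9369.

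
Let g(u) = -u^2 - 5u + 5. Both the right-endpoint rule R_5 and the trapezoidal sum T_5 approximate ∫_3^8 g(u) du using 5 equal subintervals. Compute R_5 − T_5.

R_5 = -315.
T_5 = -275.
R_5 − T_5 = -40.

-40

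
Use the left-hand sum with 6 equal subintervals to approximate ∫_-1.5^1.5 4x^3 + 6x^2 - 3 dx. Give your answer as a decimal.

-1.5

Δx = (1.5 − (-1.5))/6 = 0.5.
Left endpoints: -1.5, -1, -0.5, 0, 0.5, 1.
f(-1.5) = -3, f(-1) = -1, f(-0.5) = -2, f(0) = -3, f(0.5) = -1, f(1) = 7.
Sum = Δx · [f(-1.5) + f(-1) + f(-0.5) + ...].
Sum = -1.5.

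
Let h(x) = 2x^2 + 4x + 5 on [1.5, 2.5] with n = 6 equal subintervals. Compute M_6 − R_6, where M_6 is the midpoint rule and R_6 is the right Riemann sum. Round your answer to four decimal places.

-1.0139

M_6 ≈ 21.162037.
R_6 ≈ 22.175926.
M_6 − R_6 ≈ -1.0139.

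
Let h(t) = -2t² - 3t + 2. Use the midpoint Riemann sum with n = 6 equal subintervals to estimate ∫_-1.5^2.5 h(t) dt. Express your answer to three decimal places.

Δt = (2.5 − (-1.5))/6 = 2/3.
Midpoints: -7/6, -0.5, 1/6, 5/6, 1.5, 13/6.
h(-7/6) = 25/9, h(-0.5) = 3, h(1/6) = 13/9, h(5/6) = -17/9, h(1.5) = -7, h(13/6) = -125/9.
Sum = Δt · [h(-7/6) + h(-0.5) + h(1/6) + ...].
Sum ≈ -10.370.

-10.370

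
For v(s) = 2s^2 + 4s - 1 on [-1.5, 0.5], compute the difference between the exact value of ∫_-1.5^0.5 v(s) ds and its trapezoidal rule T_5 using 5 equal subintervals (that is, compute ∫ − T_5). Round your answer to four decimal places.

Exact integral: ∫_-1.5^0.5 v(s) ds ≈ -3.666667.
T_5 = -3.56.
Error ≈ -3.666667 − (-3.56) ≈ -0.1067.

-0.1067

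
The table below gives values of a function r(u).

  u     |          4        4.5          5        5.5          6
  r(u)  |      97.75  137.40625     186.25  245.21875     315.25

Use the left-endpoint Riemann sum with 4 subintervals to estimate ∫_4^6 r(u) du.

333.3125

Δu = 0.5.
Sum = 0.5·[97.75 + 137.40625 + 186.25 + 245.21875] = 333.3125.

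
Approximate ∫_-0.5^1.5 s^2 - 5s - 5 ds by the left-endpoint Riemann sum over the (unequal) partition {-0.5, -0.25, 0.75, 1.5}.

Subinterval widths: 0.25, 1, 0.75.
Left endpoints: -0.5, -0.25, 0.75.
f(-0.5) = -2.25, f(-0.25) = -3.6875, f(0.75) = -8.1875.
Sum = Σ Δs_i · f(s_i).
Sum = -10.390625.

-10.390625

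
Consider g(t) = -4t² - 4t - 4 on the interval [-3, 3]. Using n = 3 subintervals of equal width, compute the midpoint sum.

-88

Δt = (3 − (-3))/3 = 2.
Midpoints: -2, 0, 2.
g(-2) = -12, g(0) = -4, g(2) = -28.
Sum = Δt · [g(-2) + g(0) + g(2)].
Sum = -88.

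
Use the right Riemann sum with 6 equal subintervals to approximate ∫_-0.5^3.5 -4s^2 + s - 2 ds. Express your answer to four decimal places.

Δs = (3.5 − (-0.5))/6 = 2/3.
Right endpoints: 1/6, 5/6, 1.5, 13/6, 17/6, 3.5.
f(1/6) = -35/18, f(5/6) = -71/18, f(1.5) = -9.5, f(13/6) = -335/18, f(17/6) = -563/18, f(3.5) = -47.5.
Sum = Δs · [f(1/6) + f(5/6) + f(1.5) + ...].
Sum ≈ -75.1852.

-75.1852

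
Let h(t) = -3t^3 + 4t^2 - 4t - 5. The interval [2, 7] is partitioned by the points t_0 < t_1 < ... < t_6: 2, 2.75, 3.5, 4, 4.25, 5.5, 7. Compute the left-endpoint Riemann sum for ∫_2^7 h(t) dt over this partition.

-971.1640625

Subinterval widths: 0.75, 0.75, 0.5, 0.25, 1.25, 1.5.
Left endpoints: 2, 2.75, 3.5, 4, 4.25, 5.5.
h(2) = -21, h(2.75) = -48.140625, h(3.5) = -98.625, h(4) = -149, h(4.25) = -180.046875, h(5.5) = -405.125.
Sum = Σ Δt_i · h(t_i).
Sum = -971.1640625.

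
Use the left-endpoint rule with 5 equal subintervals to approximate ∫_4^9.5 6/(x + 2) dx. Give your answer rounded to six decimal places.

Δx = (9.5 − 4)/5 = 1.1.
Left endpoints: 4, 5.1, 6.2, 7.3, 8.4.
f(4) = 1, f(5.1) = 60/71, f(6.2) = 30/41, f(7.3) = 20/31, f(8.4) = 15/26.
Sum = Δx · [f(4) + f(5.1) + f(6.2) + f(7.3) + f(8.4)].
Sum ≈ 4.178748.

4.178748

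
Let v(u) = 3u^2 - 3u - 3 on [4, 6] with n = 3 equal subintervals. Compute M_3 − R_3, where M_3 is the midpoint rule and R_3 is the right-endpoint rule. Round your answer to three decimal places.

-18.667

M_3 ≈ 115.77778.
R_3 ≈ 134.44444.
M_3 − R_3 ≈ -18.667.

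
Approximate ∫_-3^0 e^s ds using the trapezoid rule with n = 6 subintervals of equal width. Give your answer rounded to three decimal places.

0.970

Δs = (0 − (-3))/6 = 0.5.
f(-3) ≈ 0.050, f(-2.5) ≈ 0.082, f(-2) ≈ 0.135, f(-1.5) ≈ 0.223, f(-1) ≈ 0.368, f(-0.5) ≈ 0.607, f(0) ≈ 1.000.
T_6 = (Δs/2)·[f(s_0) + 2f(s_1) + ... + 2f(s_{5}) + f(s_6)].
Sum ≈ 0.970.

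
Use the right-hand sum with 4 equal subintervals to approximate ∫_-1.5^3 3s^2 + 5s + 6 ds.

Δs = (3 − (-1.5))/4 = 1.125.
Right endpoints: -0.375, 0.75, 1.875, 3.
f(-0.375) = 4.546875, f(0.75) = 11.4375, f(1.875) = 25.921875, f(3) = 48.
Sum = Δs · [f(-0.375) + f(0.75) + f(1.875) + f(3)].
Sum = 101.14453125.

101.14453125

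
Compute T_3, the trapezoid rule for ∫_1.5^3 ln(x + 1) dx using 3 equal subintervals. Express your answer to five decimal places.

1.75133

Δx = (3 − 1.5)/3 = 0.5.
f(1.5) ≈ 0.91629, f(2) ≈ 1.09861, f(2.5) ≈ 1.25276, f(3) ≈ 1.38629.
T_3 = (Δx/2)·[f(x_0) + 2f(x_1) + 2f(x_2) + f(x_3)].
Sum ≈ 1.75133.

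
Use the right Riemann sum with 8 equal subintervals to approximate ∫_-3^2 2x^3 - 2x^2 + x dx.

Δx = (2 − (-3))/8 = 0.625.
Right endpoints: -2.375, -1.75, -1.125, -0.5, 0.125, 0.75, 1.375, 2.
f(-2.375) = -40.44921875, f(-1.75) = -18.59375, f(-1.125) = -6.50390625, f(-0.5) = -1.25, f(0.125) = 0.09765625, f(0.75) = 0.46875, f(1.375) = 2.79296875, f(2) = 10.
Sum = Δx · [f(-2.375) + f(-1.75) + f(-1.125) + ...].
Sum = -33.3984375.

-33.3984375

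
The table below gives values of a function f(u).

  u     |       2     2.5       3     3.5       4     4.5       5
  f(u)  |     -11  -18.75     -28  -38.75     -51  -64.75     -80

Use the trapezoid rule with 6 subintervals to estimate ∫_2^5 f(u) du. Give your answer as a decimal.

Δu = 0.5.
T_6 = (0.5/2)·[(-11) + 2·(-18.75) + 2·(-28) + 2·(-38.75) + 2·(-51) + 2·(-64.75) + (-80)] = -123.375.

-123.375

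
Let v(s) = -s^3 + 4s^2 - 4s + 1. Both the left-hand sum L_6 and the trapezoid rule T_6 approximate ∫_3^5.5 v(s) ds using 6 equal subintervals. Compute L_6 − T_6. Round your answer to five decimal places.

13.41146

L_6 ≈ -49.9037905.
T_6 ≈ -63.3152488.
L_6 − T_6 ≈ 13.41146.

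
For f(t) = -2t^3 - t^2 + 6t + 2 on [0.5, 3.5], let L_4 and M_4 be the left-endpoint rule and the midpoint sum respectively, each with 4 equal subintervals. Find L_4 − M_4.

L_4 = -21.09375.
M_4 = -45.421875.
L_4 − M_4 = 24.328125.

24.328125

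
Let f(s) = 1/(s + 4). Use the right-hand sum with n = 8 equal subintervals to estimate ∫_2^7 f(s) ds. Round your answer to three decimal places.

0.583

Δs = (7 − 2)/8 = 0.625.
Right endpoints: 2.625, 3.25, 3.875, 4.5, 5.125, 5.75, 6.375, 7.
f(2.625) = 8/53, f(3.25) = 4/29, f(3.875) = 8/63, f(4.5) = 2/17, f(5.125) = 8/73, f(5.75) = 4/39, f(6.375) = 8/83, f(7) = 1/11.
Sum = Δs · [f(2.625) + f(3.25) + f(3.875) + ...].
Sum ≈ 0.583.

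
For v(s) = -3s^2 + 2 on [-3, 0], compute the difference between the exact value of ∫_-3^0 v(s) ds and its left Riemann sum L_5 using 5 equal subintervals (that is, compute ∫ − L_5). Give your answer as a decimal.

8.64

Exact integral: ∫_-3^0 v(s) ds = -21.
L_5 = -29.64.
Error = -21 − (-29.64) = 8.64.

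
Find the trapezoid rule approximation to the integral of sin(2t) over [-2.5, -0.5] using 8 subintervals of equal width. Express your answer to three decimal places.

-0.126

Δt = (-0.5 − (-2.5))/8 = 0.25.
f(-2.5) ≈ 0.959, f(-2.25) ≈ 0.978, f(-2) ≈ 0.757, f(-1.75) ≈ 0.351, f(-1.5) ≈ -0.141, f(-1.25) ≈ -0.598, f(-1) ≈ -0.909, f(-0.75) ≈ -0.997, f(-0.5) ≈ -0.841.
T_8 = (Δt/2)·[f(t_0) + 2f(t_1) + ... + 2f(t_{7}) + f(t_8)].
Sum ≈ -0.126.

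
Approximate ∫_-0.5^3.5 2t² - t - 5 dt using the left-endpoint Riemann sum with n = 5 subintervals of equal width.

-4.48

Δt = (3.5 − (-0.5))/5 = 0.8.
Left endpoints: -0.5, 0.3, 1.1, 1.9, 2.7.
f(-0.5) = -4, f(0.3) = -5.12, f(1.1) = -3.68, f(1.9) = 0.32, f(2.7) = 6.88.
Sum = Δt · [f(-0.5) + f(0.3) + f(1.1) + f(1.9) + f(2.7)].
Sum = -4.48.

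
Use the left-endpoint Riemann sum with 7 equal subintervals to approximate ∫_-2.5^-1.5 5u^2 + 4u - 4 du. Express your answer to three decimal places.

9.577

Δu = (-1.5 − (-2.5))/7 = 1/7.
Left endpoints: -2.5, -33/14, -31/14, -29/14, -27/14, -25/14, -23/14.
f(-2.5) = 17.25, f(-33/14) = 2813/196, f(-31/14) = 2285/196, f(-29/14) = 1797/196, f(-27/14) = 1349/196, f(-25/14) = 941/196, f(-23/14) = 573/196.
Sum = Δu · [f(-2.5) + f(-33/14) + f(-31/14) + ...].
Sum ≈ 9.577.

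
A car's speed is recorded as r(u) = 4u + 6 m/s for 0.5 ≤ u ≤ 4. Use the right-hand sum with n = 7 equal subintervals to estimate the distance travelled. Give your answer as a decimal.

Δu = (4 − 0.5)/7 = 0.5.
Right endpoints: 1, 1.5, 2, 2.5, 3, 3.5, 4.
r(1) = 10, r(1.5) = 12, r(2) = 14, r(2.5) = 16, r(3) = 18, r(3.5) = 20, r(4) = 22.
Sum = Δu · [r(1) + r(1.5) + r(2) + ...].
Sum = 56.

56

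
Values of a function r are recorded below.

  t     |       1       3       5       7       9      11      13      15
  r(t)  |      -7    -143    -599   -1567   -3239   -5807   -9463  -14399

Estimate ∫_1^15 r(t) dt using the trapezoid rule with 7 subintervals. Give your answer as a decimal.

-56042

Δt = 2.
T_7 = (2/2)·[(-7) + 2·(-143) + 2·(-599) + 2·(-1567) + 2·(-3239) + 2·(-5807) + 2·(-9463) + (-14399)] = -56042.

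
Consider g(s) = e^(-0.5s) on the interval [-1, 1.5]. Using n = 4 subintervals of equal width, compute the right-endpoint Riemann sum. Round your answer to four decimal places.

2.0042

Δs = (1.5 − (-1))/4 = 0.625.
Right endpoints: -0.375, 0.25, 0.875, 1.5.
g(-0.375) ≈ 1.2062, g(0.25) ≈ 0.8825, g(0.875) ≈ 0.6456, g(1.5) ≈ 0.4724.
Sum = Δs · [g(-0.375) + g(0.25) + g(0.875) + g(1.5)].
Sum ≈ 2.0042.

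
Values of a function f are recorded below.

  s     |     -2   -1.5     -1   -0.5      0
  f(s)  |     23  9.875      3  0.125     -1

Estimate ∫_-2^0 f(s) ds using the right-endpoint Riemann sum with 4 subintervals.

Δs = 0.5.
Sum = 0.5·[9.875 + 3 + 0.125 + (-1)] = 6.

6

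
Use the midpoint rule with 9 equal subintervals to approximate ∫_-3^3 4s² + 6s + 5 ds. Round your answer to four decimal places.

Δs = (3 − (-3))/9 = 2/3.
Midpoints: -8/3, -2, -4/3, -2/3, 0, 2/3, 4/3, 2, 8/3.
f(-8/3) = 157/9, f(-2) = 9, f(-4/3) = 37/9, f(-2/3) = 25/9, f(0) = 5, f(2/3) = 97/9, f(4/3) = 181/9, f(2) = 33, f(8/3) = 445/9.
Sum = Δs · [f(-8/3) + f(-2) + f(-4/3) + ...].
Sum ≈ 101.1111.

101.1111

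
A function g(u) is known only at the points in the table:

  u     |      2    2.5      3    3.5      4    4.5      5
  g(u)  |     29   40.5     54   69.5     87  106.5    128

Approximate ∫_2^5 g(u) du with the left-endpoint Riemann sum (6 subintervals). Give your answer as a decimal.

Δu = 0.5.
Sum = 0.5·[29 + 40.5 + 54 + 69.5 + 87 + 106.5] = 193.25.

193.25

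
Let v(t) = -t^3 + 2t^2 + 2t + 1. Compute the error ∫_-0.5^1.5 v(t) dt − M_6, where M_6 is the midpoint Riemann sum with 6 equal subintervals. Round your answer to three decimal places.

0.009

Exact integral: ∫_-0.5^1.5 v(t) dt ≈ 5.08333.
M_6 ≈ 5.07407.
Error ≈ 5.08333 − 5.07407 ≈ 0.009.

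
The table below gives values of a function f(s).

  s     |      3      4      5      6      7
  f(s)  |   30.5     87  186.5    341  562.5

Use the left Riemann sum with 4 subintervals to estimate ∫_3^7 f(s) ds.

Δs = 1.
Sum = 1·[30.5 + 87 + 186.5 + 341] = 645.

645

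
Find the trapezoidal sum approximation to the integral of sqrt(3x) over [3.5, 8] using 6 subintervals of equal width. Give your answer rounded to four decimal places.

18.5597

Δx = (8 − 3.5)/6 = 0.75.
f(3.5) ≈ 3.2404, f(4.25) ≈ 3.5707, f(5) ≈ 3.8730, f(5.75) ≈ 4.1533, f(6.5) ≈ 4.4159, f(7.25) ≈ 4.6637, f(8) ≈ 4.8990.
T_6 = (Δx/2)·[f(x_0) + 2f(x_1) + ... + 2f(x_{5}) + f(x_6)].
Sum ≈ 18.5597.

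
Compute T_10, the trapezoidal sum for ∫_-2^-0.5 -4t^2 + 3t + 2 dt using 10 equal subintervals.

Δt = (-0.5 − (-2))/10 = 0.15.
f(-2) = -20, f(-1.85) = -17.24, f(-1.7) = -14.66, f(-1.55) = -12.26, f(-1.4) = -10.04, f(-1.25) = -8, f(-1.1) = -6.14, f(-0.95) = -4.46, f(-0.8) = -2.96, f(-0.65) = -1.64, f(-0.5) = -0.5.
T_10 = (Δt/2)·[f(t_0) + 2f(t_1) + ... + 2f(t_{9}) + f(t_10)].
Sum = -13.1475.

-13.1475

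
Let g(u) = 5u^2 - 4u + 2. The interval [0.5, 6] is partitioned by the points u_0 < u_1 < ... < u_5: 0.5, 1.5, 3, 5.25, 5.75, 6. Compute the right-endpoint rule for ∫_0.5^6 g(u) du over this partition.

438.734375

Subinterval widths: 1, 1.5, 2.25, 0.5, 0.25.
Right endpoints: 1.5, 3, 5.25, 5.75, 6.
g(1.5) = 7.25, g(3) = 35, g(5.25) = 118.8125, g(5.75) = 144.3125, g(6) = 158.
Sum = Σ Δu_i · g(u_i).
Sum = 438.734375.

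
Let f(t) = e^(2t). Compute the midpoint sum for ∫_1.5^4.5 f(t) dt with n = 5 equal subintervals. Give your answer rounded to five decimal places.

3808.82097

Δt = (4.5 − 1.5)/5 = 0.6.
Midpoints: 1.8, 2.4, 3, 3.6, 4.2.
f(1.8) ≈ 36.59823, f(2.4) ≈ 121.51042, f(3) ≈ 403.42879, f(3.6) ≈ 1339.43076, f(4.2) ≈ 4447.06675.
Sum = Δt · [f(1.8) + f(2.4) + f(3) + f(3.6) + f(4.2)].
Sum ≈ 3808.82097.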